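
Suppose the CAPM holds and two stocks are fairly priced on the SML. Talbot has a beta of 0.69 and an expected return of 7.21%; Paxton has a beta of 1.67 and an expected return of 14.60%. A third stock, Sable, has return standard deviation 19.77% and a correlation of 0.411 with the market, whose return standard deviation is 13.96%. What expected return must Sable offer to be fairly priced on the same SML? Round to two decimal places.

MRP = (14.60% − 7.21%) / (1.67 − 0.69) = 7.5408%
R_f = 7.21% − 0.69 × 7.5408% = 2.0068%
β_Sable = ρ·σ_i/σ_m = 0.411 × 19.77 / 13.96 = 0.5821
E(R_Sable) = R_f + β × MRP = 2.0068% + 0.5821 × 7.5408% = 6.40%

6.40%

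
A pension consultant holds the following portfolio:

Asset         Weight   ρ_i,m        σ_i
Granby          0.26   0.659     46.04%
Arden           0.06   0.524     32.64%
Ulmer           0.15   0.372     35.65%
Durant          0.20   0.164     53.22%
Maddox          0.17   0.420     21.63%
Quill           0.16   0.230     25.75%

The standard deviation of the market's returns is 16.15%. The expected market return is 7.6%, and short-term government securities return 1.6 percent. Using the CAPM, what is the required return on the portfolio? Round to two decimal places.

β_Granby = 0.659 × 46.04% / 16.15% = 1.8787
β_Arden = 0.524 × 32.64% / 16.15% = 1.0590
β_Ulmer = 0.372 × 35.65% / 16.15% = 0.8212
β_Durant = 0.164 × 53.22% / 16.15% = 0.5404
β_Maddox = 0.420 × 21.63% / 16.15% = 0.5625
β_Quill = 0.230 × 25.75% / 16.15% = 0.3667
β_P = Σ w_i β_i = 0.26×1.8787 + 0.06×1.0590 + 0.15×0.8212 + 0.20×0.5404 + 0.17×0.5625 + 0.16×0.3667 = 0.9376
MRP = 7.6% − 1.6% = 6.00%
E(R_P) = R_f + β_P × MRP = 1.6% + 0.9376 × 6.0% = 7.23%

7.23%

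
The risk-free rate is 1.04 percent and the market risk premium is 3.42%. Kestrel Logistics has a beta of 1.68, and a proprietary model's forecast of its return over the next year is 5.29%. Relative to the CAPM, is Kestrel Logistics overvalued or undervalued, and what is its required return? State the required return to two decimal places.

Overvalued; required return 6.79%

Required return = R_f + β·MRP = 1.04% + 1.68 × 3.42% = 6.79%
Forecast 5.29% < required 6.79% → the stock plots below the SML → overvalued.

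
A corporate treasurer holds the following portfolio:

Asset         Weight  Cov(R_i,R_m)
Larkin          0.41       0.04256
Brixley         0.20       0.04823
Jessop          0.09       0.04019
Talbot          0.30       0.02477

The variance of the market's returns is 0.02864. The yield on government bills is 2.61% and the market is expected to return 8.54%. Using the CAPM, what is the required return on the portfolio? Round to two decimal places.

β_Larkin = 0.04256 / 0.02864 = 1.4860
β_Brixley = 0.04823 / 0.02864 = 1.6840
β_Jessop = 0.04019 / 0.02864 = 1.4033
β_Talbot = 0.02477 / 0.02864 = 0.8649
β_P = Σ w_i β_i = 0.41×1.4860 + 0.20×1.6840 + 0.09×1.4033 + 0.30×0.8649 = 1.3318
MRP = 8.54% − 2.61% = 5.93%
E(R_P) = R_f + β_P × MRP = 2.61% + 1.3318 × 5.93% = 10.51%

10.51%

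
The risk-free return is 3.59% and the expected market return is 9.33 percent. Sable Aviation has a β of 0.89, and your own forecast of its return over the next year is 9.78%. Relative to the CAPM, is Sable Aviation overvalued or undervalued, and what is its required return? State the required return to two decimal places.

Undervalued; required return 8.70%

MRP = 9.33% − 3.59% = 5.74%
Required return = R_f + β·MRP = 3.59% + 0.89 × 5.74% = 8.70%
Forecast 9.78% > required 8.70% → the stock plots above the SML → undervalued.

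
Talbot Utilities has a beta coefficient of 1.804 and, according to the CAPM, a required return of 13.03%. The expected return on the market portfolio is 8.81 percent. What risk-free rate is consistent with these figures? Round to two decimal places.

E(R) = R_f + β(E(R_m) − R_f) = R_f(1 − β) + β·E(R_m)
13.03% = R_f × (1 − 1.804) + 1.804 × 8.81%
13.03% = R_f × -0.804 + 15.89324%
R_f = (13.03% − 15.89324%) / -0.804 = 3.56%

3.56%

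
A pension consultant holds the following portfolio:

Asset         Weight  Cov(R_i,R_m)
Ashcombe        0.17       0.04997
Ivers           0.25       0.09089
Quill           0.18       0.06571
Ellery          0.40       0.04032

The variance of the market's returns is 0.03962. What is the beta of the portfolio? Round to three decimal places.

1.494

β_Ashcombe = 0.04997 / 0.03962 = 1.2612
β_Ivers = 0.09089 / 0.03962 = 2.2940
β_Quill = 0.06571 / 0.03962 = 1.6585
β_Ellery = 0.04032 / 0.03962 = 1.0177
β_P = Σ w_i β_i = 0.17×1.2612 + 0.25×2.2940 + 0.18×1.6585 + 0.40×1.0177 = 1.4935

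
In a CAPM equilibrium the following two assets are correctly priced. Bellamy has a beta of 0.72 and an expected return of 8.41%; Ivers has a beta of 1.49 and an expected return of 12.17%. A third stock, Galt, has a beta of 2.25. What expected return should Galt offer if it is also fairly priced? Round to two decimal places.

MRP (SML slope) = (12.17% − 8.41%) / (1.49 − 0.72) = 3.76% / 0.77 = 4.8831%
R_f (intercept) = 8.41% − 0.72 × 4.8831% = 4.8942%
E(R_Galt) = R_f + β × MRP = 4.8942% + 2.25 × 4.8831% = 15.88%

15.88%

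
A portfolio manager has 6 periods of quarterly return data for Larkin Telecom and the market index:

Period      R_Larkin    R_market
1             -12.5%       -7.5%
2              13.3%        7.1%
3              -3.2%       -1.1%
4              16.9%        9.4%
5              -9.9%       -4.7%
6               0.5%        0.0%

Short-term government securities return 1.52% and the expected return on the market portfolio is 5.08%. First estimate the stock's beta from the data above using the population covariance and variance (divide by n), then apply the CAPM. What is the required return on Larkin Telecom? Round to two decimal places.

8.00%

Mean R_i = (-12.5 + 13.3 − 3.2 + 16.9 − 9.9 + 0.5) / 6 = 0.8500%
Mean R_m = (-7.5 + 7.1 − 1.1 + 9.4 − 4.7 + 0.0) / 6 = 0.5333%
Σ(R_i − R̄_i)(R_m − R̄_m) = 394.3700  ⇒  Cov = 394.3700 / 6 = 65.7283
Σ(R_m − R̄_m)² = 216.6133  ⇒  Var(R_m) = 216.6133 / 6 = 36.1022
β = Cov / Var(R_m) = 65.7283 / 36.1022 = 1.8206
MRP = 5.08% − 1.52% = 3.56%
E(R) = R_f + β × MRP = 1.52% + 1.8206 × 3.56% = 8.00%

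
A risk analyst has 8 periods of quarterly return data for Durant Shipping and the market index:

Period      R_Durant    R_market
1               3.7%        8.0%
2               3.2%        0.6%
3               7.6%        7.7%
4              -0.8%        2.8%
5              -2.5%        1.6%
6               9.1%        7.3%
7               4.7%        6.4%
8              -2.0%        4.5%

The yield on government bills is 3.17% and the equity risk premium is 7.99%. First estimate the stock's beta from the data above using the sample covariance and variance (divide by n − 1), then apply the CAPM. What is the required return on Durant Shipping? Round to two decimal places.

Mean R_i = (3.7 + 3.2 + 7.6 − 0.8 − 2.5 + 9.1 + 4.7 − 2.0) / 8 = 2.8750%
Mean R_m = (8.0 + 0.6 + 7.7 + 2.8 + 1.6 + 7.3 + 6.4 + 4.5) / 8 = 4.8625%
Σ(R_i − R̄_i)(R_m − R̄_m) = 59.4725  ⇒  Cov = 59.4725 / 7 = 8.4961
Σ(R_m − R̄_m)² = 59.3988  ⇒  Var(R_m) = 59.3988 / 7 = 8.4855
β = Cov / Var(R_m) = 8.4961 / 8.4855 = 1.0012
E(R) = R_f + β × MRP = 3.17% + 1.0012 × 7.99% = 11.17%

11.17%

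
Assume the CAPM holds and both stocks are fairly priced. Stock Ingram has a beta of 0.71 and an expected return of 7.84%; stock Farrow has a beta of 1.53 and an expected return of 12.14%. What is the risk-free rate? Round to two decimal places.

Both satisfy E(R) = R_f + β·MRP, so the slope of the SML is
MRP = (12.14% − 7.84%) / (1.53 − 0.71) = 4.30% / 0.82 = 5.2439%
R_f = E(R_Ingram) − β_Ingram·MRP = 7.84% − 0.71 × 5.2439% = 4.1168%

4.12%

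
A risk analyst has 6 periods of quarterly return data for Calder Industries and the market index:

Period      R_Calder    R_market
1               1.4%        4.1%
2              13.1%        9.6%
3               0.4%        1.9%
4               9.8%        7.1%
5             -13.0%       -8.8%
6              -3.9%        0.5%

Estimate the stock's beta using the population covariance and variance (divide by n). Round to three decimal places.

Mean R_i = (1.4 + 13.1 + 0.4 + 9.8 − 13.0 − 3.9) / 6 = 1.3000%
Mean R_m = (4.1 + 9.6 + 1.9 + 7.1 − 8.8 + 0.5) / 6 = 2.4000%
Σ(R_i − R̄_i)(R_m − R̄_m) = 295.5700  ⇒  Cov = 295.5700 / 6 = 49.2617
Σ(R_m − R̄_m)² = 206.1200  ⇒  Var(R_m) = 206.1200 / 6 = 34.3533
β = Cov / Var(R_m) = 49.2617 / 34.3533 = 1.4340

1.434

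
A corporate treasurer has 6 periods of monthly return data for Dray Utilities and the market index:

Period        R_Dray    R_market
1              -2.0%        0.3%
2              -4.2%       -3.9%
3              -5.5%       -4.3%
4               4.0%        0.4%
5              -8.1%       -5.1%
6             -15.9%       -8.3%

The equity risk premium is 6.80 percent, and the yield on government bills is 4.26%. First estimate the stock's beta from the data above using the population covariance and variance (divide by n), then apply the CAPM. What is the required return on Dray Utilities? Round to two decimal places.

16.86%

Mean R_i = (-2.0 − 4.2 − 5.5 + 4.0 − 8.1 − 15.9) / 6 = -5.2833%
Mean R_m = (0.3 − 3.9 − 4.3 + 0.4 − 5.1 − 8.3) / 6 = -3.4833%
Σ(R_i − R̄_i)(R_m − R̄_m) = 103.8883  ⇒  Cov = 103.8883 / 6 = 17.3147
Σ(R_m − R̄_m)² = 56.0483  ⇒  Var(R_m) = 56.0483 / 6 = 9.3414
β = Cov / Var(R_m) = 17.3147 / 9.3414 = 1.8535
E(R) = R_f + β × MRP = 4.26% + 1.8535 × 6.80% = 16.86%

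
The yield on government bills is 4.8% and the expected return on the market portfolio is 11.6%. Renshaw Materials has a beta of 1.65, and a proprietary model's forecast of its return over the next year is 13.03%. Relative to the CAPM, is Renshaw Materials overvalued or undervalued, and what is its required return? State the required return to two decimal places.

MRP = 11.6% − 4.8% = 6.80%
Required return = R_f + β·MRP = 4.8% + 1.65 × 6.8% = 16.02%
Forecast 13.03% < required 16.02% → the stock plots below the SML → overvalued.

Overvalued; required return 16.02%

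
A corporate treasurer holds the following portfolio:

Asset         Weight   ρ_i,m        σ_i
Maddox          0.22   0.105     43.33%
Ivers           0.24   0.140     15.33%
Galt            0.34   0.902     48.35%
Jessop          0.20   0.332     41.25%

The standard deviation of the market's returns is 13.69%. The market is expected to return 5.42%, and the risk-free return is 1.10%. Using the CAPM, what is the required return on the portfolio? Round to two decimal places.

β_Maddox = 0.105 × 43.33% / 13.69% = 0.3323
β_Ivers = 0.140 × 15.33% / 13.69% = 0.1568
β_Galt = 0.902 × 48.35% / 13.69% = 3.1857
β_Jessop = 0.332 × 41.25% / 13.69% = 1.0004
β_P = Σ w_i β_i = 0.22×0.3323 + 0.24×0.1568 + 0.34×3.1857 + 0.20×1.0004 = 1.3940
MRP = 5.42% − 1.10% = 4.32%
E(R_P) = R_f + β_P × MRP = 1.10% + 1.3940 × 4.32% = 7.12%

7.12%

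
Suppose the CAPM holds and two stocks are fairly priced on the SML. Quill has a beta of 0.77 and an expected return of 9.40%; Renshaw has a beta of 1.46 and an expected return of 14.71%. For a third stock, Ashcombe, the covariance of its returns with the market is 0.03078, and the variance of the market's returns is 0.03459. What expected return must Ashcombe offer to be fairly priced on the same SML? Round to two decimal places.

10.32%

MRP = (14.71% − 9.40%) / (1.46 − 0.77) = 7.6957%
R_f = 9.40% − 0.77 × 7.6957% = 3.4743%
β_Ashcombe = Cov / Var(R_m) = 0.03078 / 0.03459 = 0.8899
E(R_Ashcombe) = R_f + β × MRP = 3.4743% + 0.8899 × 7.6957% = 10.32%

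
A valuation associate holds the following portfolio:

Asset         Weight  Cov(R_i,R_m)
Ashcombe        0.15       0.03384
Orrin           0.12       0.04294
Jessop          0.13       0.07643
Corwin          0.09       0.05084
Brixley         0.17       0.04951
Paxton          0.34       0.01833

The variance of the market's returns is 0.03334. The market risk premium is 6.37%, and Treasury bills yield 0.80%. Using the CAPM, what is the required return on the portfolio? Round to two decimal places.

β_Ashcombe = 0.03384 / 0.03334 = 1.0150
β_Orrin = 0.04294 / 0.03334 = 1.2879
β_Jessop = 0.07643 / 0.03334 = 2.2924
β_Corwin = 0.05084 / 0.03334 = 1.5249
β_Brixley = 0.04951 / 0.03334 = 1.4850
β_Paxton = 0.01833 / 0.03334 = 0.5498
β_P = Σ w_i β_i = 0.15×1.0150 + 0.12×1.2879 + 0.13×2.2924 + 0.09×1.5249 + 0.17×1.4850 + 0.34×0.5498 = 1.1814
E(R_P) = R_f + β_P × MRP = 0.80% + 1.1814 × 6.37% = 8.33%

8.33%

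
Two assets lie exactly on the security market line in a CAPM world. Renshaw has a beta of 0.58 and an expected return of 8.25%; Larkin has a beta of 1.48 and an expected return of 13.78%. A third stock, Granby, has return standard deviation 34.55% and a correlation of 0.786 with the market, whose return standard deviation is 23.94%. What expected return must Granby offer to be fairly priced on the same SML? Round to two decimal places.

11.66%

MRP = (13.78% − 8.25%) / (1.48 − 0.58) = 6.1444%
R_f = 8.25% − 0.58 × 6.1444% = 4.6862%
β_Granby = ρ·σ_i/σ_m = 0.786 × 34.55 / 23.94 = 1.1343
E(R_Granby) = R_f + β × MRP = 4.6862% + 1.1343 × 6.1444% = 11.66%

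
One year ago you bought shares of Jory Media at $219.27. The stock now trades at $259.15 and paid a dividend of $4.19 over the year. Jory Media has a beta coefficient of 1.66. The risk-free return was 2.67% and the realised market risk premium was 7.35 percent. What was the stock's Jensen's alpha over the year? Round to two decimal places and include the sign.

+5.23%

Realised HPR = (P1 + D1 − P0) / P0 = (259.15 + 4.19 − 219.27) / 219.27 = 44.07 / 219.27 = 20.0985%
CAPM required = R_f + β·MRP = 2.67% + 1.66 × 7.35% = 14.8710%
α = realised − required = 20.0985% − 14.8710% = +5.23%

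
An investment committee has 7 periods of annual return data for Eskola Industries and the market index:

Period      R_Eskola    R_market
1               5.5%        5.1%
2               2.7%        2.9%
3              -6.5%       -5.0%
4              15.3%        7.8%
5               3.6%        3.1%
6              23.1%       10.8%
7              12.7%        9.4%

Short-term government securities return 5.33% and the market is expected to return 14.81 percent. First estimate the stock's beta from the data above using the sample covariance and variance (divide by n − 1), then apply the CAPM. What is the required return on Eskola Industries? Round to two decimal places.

21.79%

Mean R_i = (5.5 + 2.7 − 6.5 + 15.3 + 3.6 + 23.1 + 12.7) / 7 = 8.0571%
Mean R_m = (5.1 + 2.9 − 5.0 + 7.8 + 3.1 + 10.8 + 9.4) / 7 = 4.8714%
Σ(R_i − R̄_i)(R_m − R̄_m) = 292.9914  ⇒  Cov = 292.9914 / 6 = 48.8319
Σ(R_m − R̄_m)² = 168.7543  ⇒  Var(R_m) = 168.7543 / 6 = 28.1257
β = Cov / Var(R_m) = 48.8319 / 28.1257 = 1.7362
MRP = 14.81% − 5.33% = 9.48%
E(R) = R_f + β × MRP = 5.33% + 1.7362 × 9.48% = 21.79%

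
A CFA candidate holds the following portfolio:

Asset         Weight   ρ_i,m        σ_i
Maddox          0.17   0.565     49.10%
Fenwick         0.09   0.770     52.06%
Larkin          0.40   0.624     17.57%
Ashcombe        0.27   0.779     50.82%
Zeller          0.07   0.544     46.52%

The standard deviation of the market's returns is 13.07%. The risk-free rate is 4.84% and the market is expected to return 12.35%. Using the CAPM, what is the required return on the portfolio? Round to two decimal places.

19.30%

β_Maddox = 0.565 × 49.10% / 13.07% = 2.1225
β_Fenwick = 0.770 × 52.06% / 13.07% = 3.0670
β_Larkin = 0.624 × 17.57% / 13.07% = 0.8388
β_Ashcombe = 0.779 × 50.82% / 13.07% = 3.0290
β_Zeller = 0.544 × 46.52% / 13.07% = 1.9363
β_P = Σ w_i β_i = 0.17×2.1225 + 0.09×3.0670 + 0.40×0.8388 + 0.27×3.0290 + 0.07×1.9363 = 1.9257
MRP = 12.35% − 4.84% = 7.51%
E(R_P) = R_f + β_P × MRP = 4.84% + 1.9257 × 7.51% = 19.30%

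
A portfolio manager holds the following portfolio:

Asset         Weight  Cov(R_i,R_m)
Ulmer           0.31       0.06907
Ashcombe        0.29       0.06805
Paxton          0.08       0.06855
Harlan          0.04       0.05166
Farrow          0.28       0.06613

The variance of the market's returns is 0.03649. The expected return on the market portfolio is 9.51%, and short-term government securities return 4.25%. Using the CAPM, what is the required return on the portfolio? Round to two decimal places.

β_Ulmer = 0.06907 / 0.03649 = 1.8928
β_Ashcombe = 0.06805 / 0.03649 = 1.8649
β_Paxton = 0.06855 / 0.03649 = 1.8786
β_Harlan = 0.05166 / 0.03649 = 1.4157
β_Farrow = 0.06613 / 0.03649 = 1.8123
β_P = Σ w_i β_i = 0.31×1.8928 + 0.29×1.8649 + 0.08×1.8786 + 0.04×1.4157 + 0.28×1.8123 = 1.8419
MRP = 9.51% − 4.25% = 5.26%
E(R_P) = R_f + β_P × MRP = 4.25% + 1.8419 × 5.26% = 13.94%

13.94%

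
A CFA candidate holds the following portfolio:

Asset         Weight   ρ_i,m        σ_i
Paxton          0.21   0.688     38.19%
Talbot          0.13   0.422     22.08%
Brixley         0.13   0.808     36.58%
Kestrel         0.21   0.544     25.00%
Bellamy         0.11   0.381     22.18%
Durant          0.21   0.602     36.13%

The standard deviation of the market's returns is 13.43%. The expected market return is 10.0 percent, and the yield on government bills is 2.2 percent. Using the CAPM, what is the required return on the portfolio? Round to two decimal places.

13.19%

β_Paxton = 0.688 × 38.19% / 13.43% = 1.9564
β_Talbot = 0.422 × 22.08% / 13.43% = 0.6938
β_Brixley = 0.808 × 36.58% / 13.43% = 2.2008
β_Kestrel = 0.544 × 25.00% / 13.43% = 1.0127
β_Bellamy = 0.381 × 22.18% / 13.43% = 0.6292
β_Durant = 0.602 × 36.13% / 13.43% = 1.6195
β_P = Σ w_i β_i = 0.21×1.9564 + 0.13×0.6938 + 0.13×2.2008 + 0.21×1.0127 + 0.11×0.6292 + 0.21×1.6195 = 1.4091
MRP = 10.0% − 2.2% = 7.80%
E(R_P) = R_f + β_P × MRP = 2.2% + 1.4091 × 7.8% = 13.19%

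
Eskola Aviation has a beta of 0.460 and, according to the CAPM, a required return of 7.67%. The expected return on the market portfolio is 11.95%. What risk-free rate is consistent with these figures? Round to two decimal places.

E(R) = R_f + β(E(R_m) − R_f) = R_f(1 − β) + β·E(R_m)
7.67% = R_f × (1 − 0.460) + 0.460 × 11.95%
7.67% = R_f × 0.540 + 5.49700%
R_f = (7.67% − 5.49700%) / 0.540 = 4.02%

4.02%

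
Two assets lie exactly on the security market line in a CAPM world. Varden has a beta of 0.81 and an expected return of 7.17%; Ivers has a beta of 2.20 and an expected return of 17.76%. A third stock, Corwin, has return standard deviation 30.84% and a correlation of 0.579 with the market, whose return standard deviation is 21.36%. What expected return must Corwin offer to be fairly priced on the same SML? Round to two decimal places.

MRP = (17.76% − 7.17%) / (2.20 − 0.81) = 7.6187%
R_f = 7.17% − 0.81 × 7.6187% = 0.9989%
β_Corwin = ρ·σ_i/σ_m = 0.579 × 30.84 / 21.36 = 0.8360
E(R_Corwin) = R_f + β × MRP = 0.9989% + 0.8360 × 7.6187% = 7.37%

7.37%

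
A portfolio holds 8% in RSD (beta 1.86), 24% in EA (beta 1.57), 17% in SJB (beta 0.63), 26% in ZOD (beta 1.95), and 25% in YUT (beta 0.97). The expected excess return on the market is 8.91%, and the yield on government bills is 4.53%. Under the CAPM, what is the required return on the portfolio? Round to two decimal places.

β_P = Σ w_i β_i = 0.08×1.86 + 0.24×1.57 + 0.17×0.63 + 0.26×1.95 + 0.25×0.97 = 1.3822
E(R_P) = R_f + β_P × MRP = 4.53% + 1.3822 × 8.91% = 16.85%

16.85%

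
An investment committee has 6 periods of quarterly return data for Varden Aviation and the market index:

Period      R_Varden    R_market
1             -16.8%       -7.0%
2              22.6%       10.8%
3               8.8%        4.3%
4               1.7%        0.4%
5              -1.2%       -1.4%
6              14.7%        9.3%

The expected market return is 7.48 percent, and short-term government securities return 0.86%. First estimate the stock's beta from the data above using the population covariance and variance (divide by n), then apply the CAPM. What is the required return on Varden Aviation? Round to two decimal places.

Mean R_i = (-16.8 + 22.6 + 8.8 + 1.7 − 1.2 + 14.7) / 6 = 4.9667%
Mean R_m = (-7.0 + 10.8 + 4.3 + 0.4 − 1.4 + 9.3) / 6 = 2.7333%
Σ(R_i − R̄_i)(R_m − R̄_m) = 457.1367  ⇒  Cov = 457.1367 / 6 = 76.1895
Σ(R_m − R̄_m)² = 227.9133  ⇒  Var(R_m) = 227.9133 / 6 = 37.9856
β = Cov / Var(R_m) = 76.1895 / 37.9856 = 2.0057
MRP = 7.48% − 0.86% = 6.62%
E(R) = R_f + β × MRP = 0.86% + 2.0057 × 6.62% = 14.14%

14.14%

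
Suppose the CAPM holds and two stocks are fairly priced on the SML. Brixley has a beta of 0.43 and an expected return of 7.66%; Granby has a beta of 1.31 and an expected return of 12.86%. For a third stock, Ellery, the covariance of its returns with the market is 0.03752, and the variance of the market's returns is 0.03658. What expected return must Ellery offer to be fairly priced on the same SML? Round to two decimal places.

MRP = (12.86% − 7.66%) / (1.31 − 0.43) = 5.9091%
R_f = 7.66% − 0.43 × 5.9091% = 5.1191%
β_Ellery = Cov / Var(R_m) = 0.03752 / 0.03658 = 1.0257
E(R_Ellery) = R_f + β × MRP = 5.1191% + 1.0257 × 5.9091% = 11.18%

11.18%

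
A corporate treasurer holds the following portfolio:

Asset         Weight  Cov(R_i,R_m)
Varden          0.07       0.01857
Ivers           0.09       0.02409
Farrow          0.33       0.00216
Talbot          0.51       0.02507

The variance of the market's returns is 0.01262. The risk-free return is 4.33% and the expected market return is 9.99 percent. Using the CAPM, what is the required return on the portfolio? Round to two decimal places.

β_Varden = 0.01857 / 0.01262 = 1.4715
β_Ivers = 0.02409 / 0.01262 = 1.9089
β_Farrow = 0.00216 / 0.01262 = 0.1712
β_Talbot = 0.02507 / 0.01262 = 1.9865
β_P = Σ w_i β_i = 0.07×1.4715 + 0.09×1.9089 + 0.33×0.1712 + 0.51×1.9865 = 1.3444
MRP = 9.99% − 4.33% = 5.66%
E(R_P) = R_f + β_P × MRP = 4.33% + 1.3444 × 5.66% = 11.94%

11.94%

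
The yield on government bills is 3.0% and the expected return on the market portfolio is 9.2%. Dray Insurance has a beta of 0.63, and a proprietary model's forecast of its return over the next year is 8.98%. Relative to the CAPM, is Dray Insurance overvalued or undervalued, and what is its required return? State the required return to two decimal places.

Undervalued; required return 6.91%

MRP = 9.2% − 3.0% = 6.20%
Required return = R_f + β·MRP = 3.0% + 0.63 × 6.2% = 6.91%
Forecast 8.98% > required 6.91% → the stock plots above the SML → undervalued.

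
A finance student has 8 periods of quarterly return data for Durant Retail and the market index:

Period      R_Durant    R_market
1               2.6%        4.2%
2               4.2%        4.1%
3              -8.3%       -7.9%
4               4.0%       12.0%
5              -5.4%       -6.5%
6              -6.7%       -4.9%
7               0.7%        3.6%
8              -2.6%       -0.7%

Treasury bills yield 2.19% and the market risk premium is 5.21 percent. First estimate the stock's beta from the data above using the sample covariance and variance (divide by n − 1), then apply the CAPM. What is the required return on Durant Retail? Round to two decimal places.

5.78%

Mean R_i = (2.6 + 4.2 − 8.3 + 4.0 − 5.4 − 6.7 + 0.7 − 2.6) / 8 = -1.4375%
Mean R_m = (4.2 + 4.1 − 7.9 + 12.0 − 6.5 − 4.9 + 3.6 − 0.7) / 8 = 0.4875%
Σ(R_i − R̄_i)(R_m − R̄_m) = 219.5863  ⇒  Cov = 219.5863 / 7 = 31.3695
Σ(R_m − R̄_m)² = 318.6688  ⇒  Var(R_m) = 318.6688 / 7 = 45.5241
β = Cov / Var(R_m) = 31.3695 / 45.5241 = 0.6891
E(R) = R_f + β × MRP = 2.19% + 0.6891 × 5.21% = 5.78%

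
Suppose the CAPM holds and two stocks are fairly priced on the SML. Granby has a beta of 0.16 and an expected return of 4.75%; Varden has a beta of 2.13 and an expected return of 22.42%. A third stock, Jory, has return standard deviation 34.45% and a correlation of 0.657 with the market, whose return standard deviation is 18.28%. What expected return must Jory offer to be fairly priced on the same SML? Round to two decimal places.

14.42%

MRP = (22.42% − 4.75%) / (2.13 − 0.16) = 8.9695%
R_f = 4.75% − 0.16 × 8.9695% = 3.3149%
β_Jory = ρ·σ_i/σ_m = 0.657 × 34.45 / 18.28 = 1.2382
E(R_Jory) = R_f + β × MRP = 3.3149% + 1.2382 × 8.9695% = 14.42%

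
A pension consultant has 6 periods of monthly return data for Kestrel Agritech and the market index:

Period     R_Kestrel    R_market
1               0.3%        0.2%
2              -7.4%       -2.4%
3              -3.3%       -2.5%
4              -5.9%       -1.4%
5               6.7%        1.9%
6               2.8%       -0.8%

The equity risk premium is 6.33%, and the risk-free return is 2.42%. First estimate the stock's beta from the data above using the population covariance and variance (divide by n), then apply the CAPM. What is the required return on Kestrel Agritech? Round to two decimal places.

Mean R_i = (0.3 − 7.4 − 3.3 − 5.9 + 6.7 + 2.8) / 6 = -1.1333%
Mean R_m = (0.2 − 2.4 − 2.5 − 1.4 + 1.9 − 0.8) / 6 = -0.8333%
Σ(R_i − R̄_i)(R_m − R̄_m) = 39.1533  ⇒  Cov = 39.1533 / 6 = 6.5256
Σ(R_m − R̄_m)² = 14.0933  ⇒  Var(R_m) = 14.0933 / 6 = 2.3489
β = Cov / Var(R_m) = 6.5256 / 2.3489 = 2.7782
E(R) = R_f + β × MRP = 2.42% + 2.7782 × 6.33% = 20.01%

20.01%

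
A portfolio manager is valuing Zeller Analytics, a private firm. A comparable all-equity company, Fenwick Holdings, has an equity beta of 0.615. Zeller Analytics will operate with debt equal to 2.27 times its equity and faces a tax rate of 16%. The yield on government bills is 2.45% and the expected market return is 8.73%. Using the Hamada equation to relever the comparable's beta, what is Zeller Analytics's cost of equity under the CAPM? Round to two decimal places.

β_L = β_U × [1 + (1 − t)(D/E)] = 0.615 × [1 + (1 − 0.16) × 2.27]
    = 0.615 × [1 + 0.84 × 2.27] = 0.615 × 2.9068 = 1.7877
MRP = 8.73% − 2.45% = 6.28%
E(R) = R_f + β_L × MRP = 2.45% + 1.7877 × 6.28% = 13.68%

13.68%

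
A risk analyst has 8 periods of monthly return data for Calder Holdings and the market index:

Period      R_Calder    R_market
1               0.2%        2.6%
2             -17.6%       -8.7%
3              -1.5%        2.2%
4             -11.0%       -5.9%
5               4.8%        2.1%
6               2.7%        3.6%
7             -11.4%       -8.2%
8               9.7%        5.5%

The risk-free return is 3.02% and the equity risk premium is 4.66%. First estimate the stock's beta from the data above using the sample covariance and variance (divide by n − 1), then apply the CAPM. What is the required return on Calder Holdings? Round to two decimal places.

10.30%

Mean R_i = (0.2 − 17.6 − 1.5 − 11.0 + 4.8 + 2.7 − 11.4 + 9.7) / 8 = -3.0125%
Mean R_m = (2.6 − 8.7 + 2.2 − 5.9 + 2.1 + 3.6 − 8.2 + 5.5) / 8 = -0.8500%
Σ(R_i − R̄_i)(R_m − R̄_m) = 361.3850  ⇒  Cov = 361.3850 / 7 = 51.6264
Σ(R_m − R̄_m)² = 231.1800  ⇒  Var(R_m) = 231.1800 / 7 = 33.0257
β = Cov / Var(R_m) = 51.6264 / 33.0257 = 1.5632
E(R) = R_f + β × MRP = 3.02% + 1.5632 × 4.66% = 10.30%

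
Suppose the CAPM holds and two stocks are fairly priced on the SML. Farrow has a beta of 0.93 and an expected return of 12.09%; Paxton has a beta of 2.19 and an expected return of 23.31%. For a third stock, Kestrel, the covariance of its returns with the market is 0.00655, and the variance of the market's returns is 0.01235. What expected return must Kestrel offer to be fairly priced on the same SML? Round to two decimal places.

MRP = (23.31% − 12.09%) / (2.19 − 0.93) = 8.9048%
R_f = 12.09% − 0.93 × 8.9048% = 3.8085%
β_Kestrel = Cov / Var(R_m) = 0.00655 / 0.01235 = 0.5304
E(R_Kestrel) = R_f + β × MRP = 3.8085% + 0.5304 × 8.9048% = 8.53%

8.53%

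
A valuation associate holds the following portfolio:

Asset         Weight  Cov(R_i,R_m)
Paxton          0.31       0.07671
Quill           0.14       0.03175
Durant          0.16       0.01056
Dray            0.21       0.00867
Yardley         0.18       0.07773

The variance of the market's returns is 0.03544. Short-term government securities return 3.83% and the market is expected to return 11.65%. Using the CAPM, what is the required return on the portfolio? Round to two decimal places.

β_Paxton = 0.07671 / 0.03544 = 2.1645
β_Quill = 0.03175 / 0.03544 = 0.8959
β_Durant = 0.01056 / 0.03544 = 0.2980
β_Dray = 0.00867 / 0.03544 = 0.2446
β_Yardley = 0.07773 / 0.03544 = 2.1933
β_P = Σ w_i β_i = 0.31×2.1645 + 0.14×0.8959 + 0.16×0.2980 + 0.21×0.2446 + 0.18×2.1933 = 1.2903
MRP = 11.65% − 3.83% = 7.82%
E(R_P) = R_f + β_P × MRP = 3.83% + 1.2903 × 7.82% = 13.92%

13.92%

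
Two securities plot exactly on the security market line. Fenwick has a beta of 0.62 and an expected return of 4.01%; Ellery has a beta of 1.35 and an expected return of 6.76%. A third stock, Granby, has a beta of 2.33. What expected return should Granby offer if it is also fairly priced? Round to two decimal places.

10.45%

MRP (SML slope) = (6.76% − 4.01%) / (1.35 − 0.62) = 2.75% / 0.73 = 3.7671%
R_f (intercept) = 4.01% − 0.62 × 3.7671% = 1.6744%
E(R_Granby) = R_f + β × MRP = 1.6744% + 2.33 × 3.7671% = 10.45%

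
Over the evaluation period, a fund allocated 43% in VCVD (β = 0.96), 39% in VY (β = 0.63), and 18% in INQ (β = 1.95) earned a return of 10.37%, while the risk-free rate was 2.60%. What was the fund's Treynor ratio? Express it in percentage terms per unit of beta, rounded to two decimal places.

β_P = 0.43×0.96 + 0.39×0.63 + 0.18×1.95 = 1.0095
Treynor = (R_P − R_f) / β_P = (10.37% − 2.60%) / 1.0095 = 7.77% / 1.0095 = 7.70%

7.70%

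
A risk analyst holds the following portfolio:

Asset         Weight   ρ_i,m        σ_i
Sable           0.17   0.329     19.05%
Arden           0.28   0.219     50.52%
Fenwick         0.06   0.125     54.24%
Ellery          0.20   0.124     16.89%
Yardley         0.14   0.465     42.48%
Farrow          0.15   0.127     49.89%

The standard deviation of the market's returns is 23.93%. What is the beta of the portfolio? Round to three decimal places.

β_Sable = 0.329 × 19.05% / 23.93% = 0.2619
β_Arden = 0.219 × 50.52% / 23.93% = 0.4623
β_Fenwick = 0.125 × 54.24% / 23.93% = 0.2833
β_Ellery = 0.124 × 16.89% / 23.93% = 0.0875
β_Yardley = 0.465 × 42.48% / 23.93% = 0.8255
β_Farrow = 0.127 × 49.89% / 23.93% = 0.2648
β_P = Σ w_i β_i = 0.17×0.2619 + 0.28×0.4623 + 0.06×0.2833 + 0.20×0.0875 + 0.14×0.8255 + 0.15×0.2648 = 0.3638

0.364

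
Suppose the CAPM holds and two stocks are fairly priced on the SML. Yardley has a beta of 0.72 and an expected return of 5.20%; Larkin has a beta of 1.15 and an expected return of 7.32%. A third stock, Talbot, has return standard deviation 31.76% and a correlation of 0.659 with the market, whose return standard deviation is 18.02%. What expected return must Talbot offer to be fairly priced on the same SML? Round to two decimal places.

7.38%

MRP = (7.32% − 5.20%) / (1.15 − 0.72) = 4.9302%
R_f = 5.20% − 0.72 × 4.9302% = 1.6503%
β_Talbot = ρ·σ_i/σ_m = 0.659 × 31.76 / 18.02 = 1.1615
E(R_Talbot) = R_f + β × MRP = 1.6503% + 1.1615 × 4.9302% = 7.38%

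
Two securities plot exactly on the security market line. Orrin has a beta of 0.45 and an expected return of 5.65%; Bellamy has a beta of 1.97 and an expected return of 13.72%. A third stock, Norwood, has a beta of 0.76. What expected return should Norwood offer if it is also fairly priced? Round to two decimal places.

MRP (SML slope) = (13.72% − 5.65%) / (1.97 − 0.45) = 8.07% / 1.52 = 5.3092%
R_f (intercept) = 5.65% − 0.45 × 5.3092% = 3.2609%
E(R_Norwood) = R_f + β × MRP = 3.2609% + 0.76 × 5.3092% = 7.30%

7.30%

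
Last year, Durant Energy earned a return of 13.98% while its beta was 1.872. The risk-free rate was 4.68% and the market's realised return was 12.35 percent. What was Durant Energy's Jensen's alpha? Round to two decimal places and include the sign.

Market excess return = 12.35% − 4.68% = 7.67%
CAPM benchmark = R_f + β(R_m − R_f) = 4.68% + 1.872 × 7.67% = 19.03824%
α = actual − benchmark = 13.98% − 19.03824% = -5.06%

-5.06%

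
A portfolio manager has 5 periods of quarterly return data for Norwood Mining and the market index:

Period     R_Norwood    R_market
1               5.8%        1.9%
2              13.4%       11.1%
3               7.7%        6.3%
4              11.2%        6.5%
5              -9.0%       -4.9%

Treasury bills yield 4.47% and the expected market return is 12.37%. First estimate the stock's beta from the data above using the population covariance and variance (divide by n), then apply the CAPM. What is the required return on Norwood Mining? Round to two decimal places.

15.53%

Mean R_i = (5.8 + 13.4 + 7.7 + 11.2 − 9.0) / 5 = 5.8200%
Mean R_m = (1.9 + 11.1 + 6.3 + 6.5 − 4.9) / 5 = 4.1800%
Σ(R_i − R̄_i)(R_m − R̄_m) = 203.5320  ⇒  Cov = 203.5320 / 5 = 40.7064
Σ(R_m − R̄_m)² = 145.4080  ⇒  Var(R_m) = 145.4080 / 5 = 29.0816
β = Cov / Var(R_m) = 40.7064 / 29.0816 = 1.3997
MRP = 12.37% − 4.47% = 7.90%
E(R) = R_f + β × MRP = 4.47% + 1.3997 × 7.90% = 15.53%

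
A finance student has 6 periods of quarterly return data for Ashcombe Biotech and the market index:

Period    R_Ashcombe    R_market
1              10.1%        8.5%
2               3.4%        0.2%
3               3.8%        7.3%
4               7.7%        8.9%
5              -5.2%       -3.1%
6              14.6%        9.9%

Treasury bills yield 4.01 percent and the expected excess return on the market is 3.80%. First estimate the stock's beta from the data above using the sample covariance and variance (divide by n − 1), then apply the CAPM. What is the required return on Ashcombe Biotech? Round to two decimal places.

8.25%

Mean R_i = (10.1 + 3.4 + 3.8 + 7.7 − 5.2 + 14.6) / 6 = 5.7333%
Mean R_m = (8.5 + 0.2 + 7.3 + 8.9 − 3.1 + 9.9) / 6 = 5.2833%
Σ(R_i − R̄_i)(R_m − R̄_m) = 161.7133  ⇒  Cov = 161.7133 / 5 = 32.3427
Σ(R_m − R̄_m)² = 144.9283  ⇒  Var(R_m) = 144.9283 / 5 = 28.9857
β = Cov / Var(R_m) = 32.3427 / 28.9857 = 1.1158
E(R) = R_f + β × MRP = 4.01% + 1.1158 × 3.80% = 8.25%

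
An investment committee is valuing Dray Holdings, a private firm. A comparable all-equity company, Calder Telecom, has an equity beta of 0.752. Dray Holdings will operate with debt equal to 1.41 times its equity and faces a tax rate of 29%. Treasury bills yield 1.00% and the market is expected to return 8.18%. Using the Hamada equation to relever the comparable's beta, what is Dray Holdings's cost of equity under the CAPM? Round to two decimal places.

11.80%

β_L = β_U × [1 + (1 − t)(D/E)] = 0.752 × [1 + (1 − 0.29) × 1.41]
    = 0.752 × [1 + 0.71 × 1.41] = 0.752 × 2.0011 = 1.5048
MRP = 8.18% − 1.00% = 7.18%
E(R) = R_f + β_L × MRP = 1.00% + 1.5048 × 7.18% = 11.80%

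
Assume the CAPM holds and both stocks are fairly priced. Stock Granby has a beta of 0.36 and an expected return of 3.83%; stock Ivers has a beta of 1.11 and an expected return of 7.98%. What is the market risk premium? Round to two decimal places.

5.53%

Both satisfy E(R) = R_f + β·MRP, so the slope of the SML is
MRP = (7.98% − 3.83%) / (1.11 − 0.36) = 4.15% / 0.75 = 5.5333%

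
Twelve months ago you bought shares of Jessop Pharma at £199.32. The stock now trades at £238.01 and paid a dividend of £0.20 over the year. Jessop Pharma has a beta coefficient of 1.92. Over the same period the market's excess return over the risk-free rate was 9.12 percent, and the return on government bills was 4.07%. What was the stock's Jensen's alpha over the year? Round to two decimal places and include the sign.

-2.07%

Realised HPR = (P1 + D1 − P0) / P0 = (238.01 + 0.20 − 199.32) / 199.32 = 38.89 / 199.32 = 19.5113%
CAPM required = R_f + β·MRP = 4.07% + 1.92 × 9.12% = 21.5804%
α = realised − required = 19.5113% − 21.5804% = -2.07%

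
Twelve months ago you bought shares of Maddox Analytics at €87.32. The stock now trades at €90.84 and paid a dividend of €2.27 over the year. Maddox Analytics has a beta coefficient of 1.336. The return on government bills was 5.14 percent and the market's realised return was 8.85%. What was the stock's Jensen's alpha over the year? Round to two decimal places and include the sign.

-3.47%

Realised HPR = (P1 + D1 − P0) / P0 = (90.84 + 2.27 − 87.32) / 87.32 = 5.79 / 87.32 = 6.6308%
MRP = 8.85% − 5.14% = 3.71%
CAPM required = R_f + β·MRP = 5.14% + 1.336 × 3.71% = 10.09656%
α = realised − required = 6.6308% − 10.09656% = -3.47%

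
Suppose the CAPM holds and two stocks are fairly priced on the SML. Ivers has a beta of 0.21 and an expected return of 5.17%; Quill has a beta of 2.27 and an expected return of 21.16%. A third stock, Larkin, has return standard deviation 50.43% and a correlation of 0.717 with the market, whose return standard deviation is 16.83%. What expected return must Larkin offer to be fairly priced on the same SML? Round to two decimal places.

20.22%

MRP = (21.16% − 5.17%) / (2.27 − 0.21) = 7.7621%
R_f = 5.17% − 0.21 × 7.7621% = 3.5400%
β_Larkin = ρ·σ_i/σ_m = 0.717 × 50.43 / 16.83 = 2.1484
E(R_Larkin) = R_f + β × MRP = 3.5400% + 2.1484 × 7.7621% = 20.22%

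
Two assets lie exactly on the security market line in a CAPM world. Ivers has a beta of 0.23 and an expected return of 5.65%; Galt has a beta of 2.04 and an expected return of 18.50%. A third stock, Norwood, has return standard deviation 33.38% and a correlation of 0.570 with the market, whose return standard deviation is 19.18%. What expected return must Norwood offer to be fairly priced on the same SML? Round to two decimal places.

MRP = (18.50% − 5.65%) / (2.04 − 0.23) = 7.0994%
R_f = 5.65% − 0.23 × 7.0994% = 4.0171%
β_Norwood = ρ·σ_i/σ_m = 0.570 × 33.38 / 19.18 = 0.9920
E(R_Norwood) = R_f + β × MRP = 4.0171% + 0.9920 × 7.0994% = 11.06%

11.06%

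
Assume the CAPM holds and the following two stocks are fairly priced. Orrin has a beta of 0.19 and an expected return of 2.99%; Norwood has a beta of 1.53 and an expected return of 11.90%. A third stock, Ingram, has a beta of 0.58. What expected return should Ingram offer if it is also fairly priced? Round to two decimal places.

MRP (SML slope) = (11.90% − 2.99%) / (1.53 − 0.19) = 8.91% / 1.34 = 6.6493%
R_f (intercept) = 2.99% − 0.19 × 6.6493% = 1.7266%
E(R_Ingram) = R_f + β × MRP = 1.7266% + 0.58 × 6.6493% = 5.58%

5.58%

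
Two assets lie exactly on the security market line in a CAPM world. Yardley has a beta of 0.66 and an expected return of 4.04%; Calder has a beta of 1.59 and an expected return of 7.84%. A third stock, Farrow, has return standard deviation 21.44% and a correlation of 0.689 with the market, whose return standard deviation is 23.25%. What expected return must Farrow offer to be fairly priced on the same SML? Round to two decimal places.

3.94%

MRP = (7.84% − 4.04%) / (1.59 − 0.66) = 4.0860%
R_f = 4.04% − 0.66 × 4.0860% = 1.3432%
β_Farrow = ρ·σ_i/σ_m = 0.689 × 21.44 / 23.25 = 0.6354
E(R_Farrow) = R_f + β × MRP = 1.3432% + 0.6354 × 4.0860% = 3.94%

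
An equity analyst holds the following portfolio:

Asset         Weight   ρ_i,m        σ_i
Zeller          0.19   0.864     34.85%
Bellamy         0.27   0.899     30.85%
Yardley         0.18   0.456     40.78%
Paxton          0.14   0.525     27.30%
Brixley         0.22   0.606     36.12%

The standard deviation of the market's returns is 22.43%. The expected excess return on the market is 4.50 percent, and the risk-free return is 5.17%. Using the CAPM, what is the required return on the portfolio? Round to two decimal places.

β_Zeller = 0.864 × 34.85% / 22.43% = 1.3424
β_Bellamy = 0.899 × 30.85% / 22.43% = 1.2365
β_Yardley = 0.456 × 40.78% / 22.43% = 0.8291
β_Paxton = 0.525 × 27.30% / 22.43% = 0.6390
β_Brixley = 0.606 × 36.12% / 22.43% = 0.9759
β_P = Σ w_i β_i = 0.19×1.3424 + 0.27×1.2365 + 0.18×0.8291 + 0.14×0.6390 + 0.22×0.9759 = 1.0423
E(R_P) = R_f + β_P × MRP = 5.17% + 1.0423 × 4.50% = 9.86%

9.86%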